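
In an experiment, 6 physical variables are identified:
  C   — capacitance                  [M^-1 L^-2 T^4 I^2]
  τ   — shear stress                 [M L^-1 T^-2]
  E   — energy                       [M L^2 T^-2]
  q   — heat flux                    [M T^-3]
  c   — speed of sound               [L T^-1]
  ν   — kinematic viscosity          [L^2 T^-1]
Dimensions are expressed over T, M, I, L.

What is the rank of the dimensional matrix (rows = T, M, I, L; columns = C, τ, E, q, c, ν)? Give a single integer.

4

Exponent matrix [T,M,I,L] × [C,τ,E,q,c,ν]:
  T: [ 4 -2 -2 -3 -1 -1]
  M: [-1  1  1  1  0  0]
  I: [ 2  0  0  0  0  0]
  L: [-2 -1  2  0  1  2]
Row reduction gives pivot columns C,τ,E,q; rank = 4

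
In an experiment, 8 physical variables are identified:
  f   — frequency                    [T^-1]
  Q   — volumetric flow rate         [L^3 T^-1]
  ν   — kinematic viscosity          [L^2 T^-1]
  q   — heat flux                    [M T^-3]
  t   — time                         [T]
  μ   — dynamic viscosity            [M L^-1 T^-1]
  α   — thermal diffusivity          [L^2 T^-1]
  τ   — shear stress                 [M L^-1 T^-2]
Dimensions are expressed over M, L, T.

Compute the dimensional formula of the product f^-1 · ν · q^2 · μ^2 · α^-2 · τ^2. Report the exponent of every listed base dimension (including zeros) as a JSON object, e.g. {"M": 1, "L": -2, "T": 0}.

Exponent matrix [M,L,T] × [f,Q,ν,q,t,μ,α,τ]:
  M: [ 0  0  0  1  0  1  0  1]
  L: [ 0  3  2  0  0 -1  2 -1]
  T: [-1 -1 -1 -3  1 -1 -1 -2]
  [M]: (-1)·0+(1)·0+(2)·1+(2)·1+(-2)·0+(2)·1 = 6
  [L]: (-1)·0+(1)·2+(2)·0+(2)·-1+(-2)·2+(2)·-1 = -6
  [T]: (-1)·-1+(1)·-1+(2)·-3+(2)·-1+(-2)·-1+(2)·-2 = -10
⇒ M^6 L^-6 T^-10

{"M": 6, "L": -6, "T": -10}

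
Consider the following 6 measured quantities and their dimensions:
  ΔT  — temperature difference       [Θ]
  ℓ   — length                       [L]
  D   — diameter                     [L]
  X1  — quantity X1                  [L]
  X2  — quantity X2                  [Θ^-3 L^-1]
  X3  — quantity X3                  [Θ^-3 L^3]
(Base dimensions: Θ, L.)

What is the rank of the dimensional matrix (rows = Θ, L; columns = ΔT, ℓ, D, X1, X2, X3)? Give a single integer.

Write exponents as rows Θ,L / cols ΔT,ℓ,D,X1,X2,X3:
  Θ: [ 1  0  0  0 -3 -3]
  L: [ 0  1  1  1 -1  3]
Row reduction gives pivot columns ΔT,ℓ; rank = 2

2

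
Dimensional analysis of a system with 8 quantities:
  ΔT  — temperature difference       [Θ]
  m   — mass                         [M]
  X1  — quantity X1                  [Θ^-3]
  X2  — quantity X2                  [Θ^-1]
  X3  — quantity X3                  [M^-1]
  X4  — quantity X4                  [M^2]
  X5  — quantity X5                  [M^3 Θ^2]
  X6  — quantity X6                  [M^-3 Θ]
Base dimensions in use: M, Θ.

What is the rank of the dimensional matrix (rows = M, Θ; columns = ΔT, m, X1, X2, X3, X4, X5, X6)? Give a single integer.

2

Dimensional matrix (M×Θ by ΔT×m×X1×X2×X3×X4×X5×X6):
  M: [ 0  1  0  0 -1  2  3 -3]
  Θ: [ 1  0 -3 -1  0  0  2  1]
Echelon form has 2 nonzero rows (pivots: ΔT,m)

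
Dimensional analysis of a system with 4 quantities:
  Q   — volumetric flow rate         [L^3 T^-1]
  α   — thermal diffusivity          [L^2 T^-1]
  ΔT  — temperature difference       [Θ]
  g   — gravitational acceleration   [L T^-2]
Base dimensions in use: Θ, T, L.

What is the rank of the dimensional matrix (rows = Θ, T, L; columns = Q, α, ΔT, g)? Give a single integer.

3

Exponent matrix [Θ,T,L] × [Q,α,ΔT,g]:
  Θ: [ 0  0  1  0]
  T: [-1 -1  0 -2]
  L: [ 3  2  0  1]
Row reduction gives pivot columns Q,α,ΔT; rank = 3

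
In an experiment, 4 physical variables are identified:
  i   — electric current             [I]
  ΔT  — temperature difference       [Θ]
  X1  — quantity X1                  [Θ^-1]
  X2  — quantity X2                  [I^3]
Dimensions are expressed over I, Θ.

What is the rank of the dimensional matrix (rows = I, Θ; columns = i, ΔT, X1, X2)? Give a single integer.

Dimensional matrix (I×Θ by i×ΔT×X1×X2):
  I: [ 1  0  0  3]
  Θ: [ 0  1 -1  0]
Echelon form has 2 nonzero rows (pivots: i,ΔT)

2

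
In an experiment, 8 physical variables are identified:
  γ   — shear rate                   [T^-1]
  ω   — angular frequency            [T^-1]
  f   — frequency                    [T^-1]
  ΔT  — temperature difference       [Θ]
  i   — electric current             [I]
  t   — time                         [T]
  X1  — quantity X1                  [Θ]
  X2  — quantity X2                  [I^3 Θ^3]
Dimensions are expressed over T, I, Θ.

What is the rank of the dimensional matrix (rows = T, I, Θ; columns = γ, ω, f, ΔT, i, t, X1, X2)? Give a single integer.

Write exponents as rows T,I,Θ / cols γ,ω,f,ΔT,i,t,X1,X2:
  T: [-1 -1 -1  0  0  1  0  0]
  I: [ 0  0  0  0  1  0  0  3]
  Θ: [ 0  0  0  1  0  0  1  3]
Row reduction gives pivot columns γ,ΔT,i; rank = 3

3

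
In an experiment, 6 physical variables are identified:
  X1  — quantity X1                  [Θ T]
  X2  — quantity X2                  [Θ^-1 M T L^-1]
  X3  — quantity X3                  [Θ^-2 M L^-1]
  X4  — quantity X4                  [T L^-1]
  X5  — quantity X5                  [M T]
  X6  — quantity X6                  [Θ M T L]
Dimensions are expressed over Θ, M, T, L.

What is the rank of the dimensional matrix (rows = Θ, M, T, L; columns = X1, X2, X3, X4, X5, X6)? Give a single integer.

3

Write exponents as rows Θ,M,T,L / cols X1,X2,X3,X4,X5,X6:
  Θ: [ 1 -1 -2  0  0  1]
  M: [ 0  1  1  0  1  1]
  T: [ 1  1  0  1  1  1]
  L: [ 0 -1 -1 -1  0  1]
Echelon form has 3 nonzero rows (pivots: X1,X2,X4)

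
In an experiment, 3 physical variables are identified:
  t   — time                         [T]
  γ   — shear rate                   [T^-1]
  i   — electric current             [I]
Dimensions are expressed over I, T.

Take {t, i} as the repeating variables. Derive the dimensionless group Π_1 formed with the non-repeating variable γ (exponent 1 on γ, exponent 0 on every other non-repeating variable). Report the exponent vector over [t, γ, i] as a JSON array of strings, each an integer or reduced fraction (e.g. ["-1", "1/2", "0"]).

["1", "1", "0"]

Dimensional matrix (I×T by t×γ×i):
  I: [ 0  0  1]
  T: [ 1 -1  0]
RREF → pivots at {t,i} ⇒ r = 2
Repeat: t,i; free: γ
RREF:
  r0: [   1   -1    0]
  r1: [   0    0    1]
Fix exponent of γ at 1; solve each RREF row for its pivot's exponent:
  r0: exp(t) + (-1)·1 = 0 ⇒ exp(t) = 1
  r1: exp(i) + (0)·1 = 0 ⇒ exp(i) = 0
Π_1 = t · γ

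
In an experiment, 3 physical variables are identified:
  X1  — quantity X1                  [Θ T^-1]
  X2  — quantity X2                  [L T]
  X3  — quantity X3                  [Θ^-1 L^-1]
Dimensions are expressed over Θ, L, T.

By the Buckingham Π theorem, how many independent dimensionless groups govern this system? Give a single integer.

Exponent matrix [Θ,L,T] × [X1,X2,X3]:
  Θ: [ 1  0 -1]
  L: [ 0  1 -1]
  T: [-1  1  0]
Echelon form has 2 nonzero rows (pivots: X1,X2)
3 vars − rank 2 = 1 Π group

1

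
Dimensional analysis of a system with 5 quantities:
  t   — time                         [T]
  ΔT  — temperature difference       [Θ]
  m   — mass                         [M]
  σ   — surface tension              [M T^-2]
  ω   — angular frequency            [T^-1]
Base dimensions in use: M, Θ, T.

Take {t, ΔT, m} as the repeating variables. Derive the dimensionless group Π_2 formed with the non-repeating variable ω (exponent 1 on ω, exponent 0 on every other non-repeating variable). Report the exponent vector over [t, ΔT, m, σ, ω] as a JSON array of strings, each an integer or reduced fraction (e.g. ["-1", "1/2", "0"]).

["1", "0", "0", "0", "1"]

Dimensional matrix (M×Θ×T by t×ΔT×m×σ×ω):
  M: [ 0  0  1  1  0]
  Θ: [ 0  1  0  0  0]
  T: [ 1  0  0 -2 -1]
Row reduction gives pivot columns t,ΔT,m; rank = 3
Repeat: t,ΔT,m; free: σ,ω
RREF:
  r0: [   1    0    0   -2   -1]
  r1: [   0    1    0    0    0]
  r2: [   0    0    1    1    0]
Fix exponent of ω at 1, σ at 0; solve each RREF row for its pivot's exponent:
  r0: exp(t) + (-1)·1 = 0 ⇒ exp(t) = 1
  r1: exp(ΔT) + (0)·1 = 0 ⇒ exp(ΔT) = 0
  r2: exp(m) + (0)·1 = 0 ⇒ exp(m) = 0
Π_2 = t · ω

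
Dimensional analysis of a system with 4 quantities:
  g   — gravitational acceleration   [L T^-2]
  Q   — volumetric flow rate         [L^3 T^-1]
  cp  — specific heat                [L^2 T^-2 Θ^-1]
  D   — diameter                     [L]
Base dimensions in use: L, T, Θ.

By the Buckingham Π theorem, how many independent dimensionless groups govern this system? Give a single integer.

Exponent matrix [L,T,Θ] × [g,Q,cp,D]:
  L: [ 1  3  2  1]
  T: [-2 -1 -2  0]
  Θ: [ 0  0 -1  0]
Row reduction gives pivot columns g,Q,cp; rank = 3
Π count = n − r = 4 − 3 = 1

1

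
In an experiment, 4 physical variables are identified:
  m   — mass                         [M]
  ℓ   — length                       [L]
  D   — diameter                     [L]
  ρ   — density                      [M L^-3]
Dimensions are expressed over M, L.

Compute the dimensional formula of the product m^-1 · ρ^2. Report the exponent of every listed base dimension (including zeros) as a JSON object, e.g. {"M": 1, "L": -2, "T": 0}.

Write exponents as rows M,L / cols m,ℓ,D,ρ:
  M: [ 1  0  0  1]
  L: [ 0  1  1 -3]
  [M]: (-1)·1+(2)·1 = 1
  [L]: (-1)·0+(2)·-3 = -6
⇒ M L^-6

{"M": 1, "L": -6}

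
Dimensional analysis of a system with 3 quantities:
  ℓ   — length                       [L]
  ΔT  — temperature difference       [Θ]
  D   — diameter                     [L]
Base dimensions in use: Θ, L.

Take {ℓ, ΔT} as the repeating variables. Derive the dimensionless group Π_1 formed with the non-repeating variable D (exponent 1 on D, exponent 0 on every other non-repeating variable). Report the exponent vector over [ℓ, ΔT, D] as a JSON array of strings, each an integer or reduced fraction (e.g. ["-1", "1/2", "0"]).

["-1", "0", "1"]

Dimensional matrix (Θ×L by ℓ×ΔT×D):
  Θ: [ 0  1  0]
  L: [ 1  0  1]
Row reduction gives pivot columns ℓ,ΔT; rank = 2
Pivot set = {ℓ,ΔT}, free = {D}
RREF:
  r0: [   1    0    1]
  r1: [   0    1    0]
Fix exponent of D at 1; solve each RREF row for its pivot's exponent:
  r0: exp(ℓ) + (1)·1 = 0 ⇒ exp(ℓ) = -1
  r1: exp(ΔT) + (0)·1 = 0 ⇒ exp(ΔT) = 0
Π_1 = ℓ^-1 · D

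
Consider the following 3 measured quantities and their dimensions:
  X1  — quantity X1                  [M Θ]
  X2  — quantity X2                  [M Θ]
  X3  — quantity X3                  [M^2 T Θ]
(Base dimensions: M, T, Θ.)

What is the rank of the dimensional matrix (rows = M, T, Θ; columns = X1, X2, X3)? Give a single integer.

Write exponents as rows M,T,Θ / cols X1,X2,X3:
  M: [ 1  1  2]
  T: [ 0  0  1]
  Θ: [ 1  1  1]
RREF → pivots at {X1,X3} ⇒ r = 2

2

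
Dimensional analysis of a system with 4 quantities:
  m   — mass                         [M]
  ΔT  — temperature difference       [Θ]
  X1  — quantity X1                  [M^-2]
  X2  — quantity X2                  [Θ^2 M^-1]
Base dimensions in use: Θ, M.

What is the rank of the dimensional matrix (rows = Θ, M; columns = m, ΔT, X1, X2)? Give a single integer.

2

Write exponents as rows Θ,M / cols m,ΔT,X1,X2:
  Θ: [ 0  1  0  2]
  M: [ 1  0 -2 -1]
Echelon form has 2 nonzero rows (pivots: m,ΔT)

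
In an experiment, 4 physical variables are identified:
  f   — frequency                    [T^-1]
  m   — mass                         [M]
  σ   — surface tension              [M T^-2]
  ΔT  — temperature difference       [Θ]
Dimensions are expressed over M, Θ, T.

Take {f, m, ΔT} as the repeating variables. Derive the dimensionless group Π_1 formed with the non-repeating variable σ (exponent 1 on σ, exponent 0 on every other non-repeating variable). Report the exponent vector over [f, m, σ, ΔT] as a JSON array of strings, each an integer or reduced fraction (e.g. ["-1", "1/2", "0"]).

Write exponents as rows M,Θ,T / cols f,m,σ,ΔT:
  M: [ 0  1  1  0]
  Θ: [ 0  0  0  1]
  T: [-1  0 -2  0]
RREF → pivots at {f,m,ΔT} ⇒ r = 3
Pivot set = {f,m,ΔT}, free = {σ}
RREF:
  r0: [   1    0    2    0]
  r1: [   0    1    1    0]
  r2: [   0    0    0    1]
Fix exponent of σ at 1; solve each RREF row for its pivot's exponent:
  r0: exp(f) + (2)·1 = 0 ⇒ exp(f) = -2
  r1: exp(m) + (1)·1 = 0 ⇒ exp(m) = -1
  r2: exp(ΔT) + (0)·1 = 0 ⇒ exp(ΔT) = 0
Π_1 = f^-2 · m^-1 · σ

["-2", "-1", "1", "0"]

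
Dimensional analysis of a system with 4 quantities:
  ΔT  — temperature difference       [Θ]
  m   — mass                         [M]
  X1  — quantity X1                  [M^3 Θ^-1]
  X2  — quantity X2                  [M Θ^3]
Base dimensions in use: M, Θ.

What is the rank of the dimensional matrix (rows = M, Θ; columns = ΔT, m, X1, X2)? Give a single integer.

2

Dimensional matrix (M×Θ by ΔT×m×X1×X2):
  M: [ 0  1  3  1]
  Θ: [ 1  0 -1  3]
RREF → pivots at {ΔT,m} ⇒ r = 2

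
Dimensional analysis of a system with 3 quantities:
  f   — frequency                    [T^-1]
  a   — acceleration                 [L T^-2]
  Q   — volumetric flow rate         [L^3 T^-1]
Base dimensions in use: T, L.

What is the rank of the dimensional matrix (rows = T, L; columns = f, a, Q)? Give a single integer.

2

Dimensional matrix (T×L by f×a×Q):
  T: [-1 -2 -1]
  L: [ 0  1  3]
Row reduction gives pivot columns f,a; rank = 2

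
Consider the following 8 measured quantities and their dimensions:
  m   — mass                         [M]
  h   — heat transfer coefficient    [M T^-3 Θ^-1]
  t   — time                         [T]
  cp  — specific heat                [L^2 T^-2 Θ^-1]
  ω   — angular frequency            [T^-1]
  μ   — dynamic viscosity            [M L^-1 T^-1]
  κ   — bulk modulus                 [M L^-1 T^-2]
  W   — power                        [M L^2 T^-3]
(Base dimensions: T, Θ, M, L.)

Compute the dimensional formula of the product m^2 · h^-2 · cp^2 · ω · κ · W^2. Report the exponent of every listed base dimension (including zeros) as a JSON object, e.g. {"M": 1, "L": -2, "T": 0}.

{"T": -7, "Θ": 0, "M": 3, "L": 7}

Write exponents as rows T,Θ,M,L / cols m,h,t,cp,ω,μ,κ,W:
  T: [ 0 -3  1 -2 -1 -1 -2 -3]
  Θ: [ 0 -1  0 -1  0  0  0  0]
  M: [ 1  1  0  0  0  1  1  1]
  L: [ 0  0  0  2  0 -1 -1  2]
  [T]: (2)·0+(-2)·-3+(2)·-2+(1)·-1+(1)·-2+(2)·-3 = -7
  [Θ]: (2)·0+(-2)·-1+(2)·-1+(1)·0+(1)·0+(2)·0 = 0
  [M]: (2)·1+(-2)·1+(2)·0+(1)·0+(1)·1+(2)·1 = 3
  [L]: (2)·0+(-2)·0+(2)·2+(1)·0+(1)·-1+(2)·2 = 7
⇒ T^-7 M^3 L^7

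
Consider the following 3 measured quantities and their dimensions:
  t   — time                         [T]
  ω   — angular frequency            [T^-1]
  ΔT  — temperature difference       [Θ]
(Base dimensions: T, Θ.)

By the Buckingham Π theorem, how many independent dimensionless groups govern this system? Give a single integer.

Exponent matrix [T,Θ] × [t,ω,ΔT]:
  T: [ 1 -1  0]
  Θ: [ 0  0  1]
Echelon form has 2 nonzero rows (pivots: t,ΔT)
3 vars − rank 2 = 1 Π group

1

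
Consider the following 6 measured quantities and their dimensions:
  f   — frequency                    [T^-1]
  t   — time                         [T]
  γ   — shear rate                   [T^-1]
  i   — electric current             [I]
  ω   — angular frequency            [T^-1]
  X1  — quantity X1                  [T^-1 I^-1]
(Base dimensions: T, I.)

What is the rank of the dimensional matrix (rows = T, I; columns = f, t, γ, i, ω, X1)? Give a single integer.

2

Write exponents as rows T,I / cols f,t,γ,i,ω,X1:
  T: [-1  1 -1  0 -1 -1]
  I: [ 0  0  0  1  0 -1]
RREF → pivots at {f,i} ⇒ r = 2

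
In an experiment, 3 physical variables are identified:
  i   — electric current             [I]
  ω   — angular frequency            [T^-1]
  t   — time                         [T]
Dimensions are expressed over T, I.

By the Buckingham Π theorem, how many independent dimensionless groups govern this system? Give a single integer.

Write exponents as rows T,I / cols i,ω,t:
  T: [ 0 -1  1]
  I: [ 1  0  0]
RREF → pivots at {i,ω} ⇒ r = 2
3 vars − rank 2 = 1 Π group

1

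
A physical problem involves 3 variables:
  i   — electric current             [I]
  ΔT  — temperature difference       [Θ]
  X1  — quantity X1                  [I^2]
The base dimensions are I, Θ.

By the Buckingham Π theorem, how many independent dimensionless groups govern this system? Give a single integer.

1

Dimensional matrix (I×Θ by i×ΔT×X1):
  I: [ 1  0  2]
  Θ: [ 0  1  0]
Row reduction gives pivot columns i,ΔT; rank = 2
Π count = n − r = 3 − 2 = 1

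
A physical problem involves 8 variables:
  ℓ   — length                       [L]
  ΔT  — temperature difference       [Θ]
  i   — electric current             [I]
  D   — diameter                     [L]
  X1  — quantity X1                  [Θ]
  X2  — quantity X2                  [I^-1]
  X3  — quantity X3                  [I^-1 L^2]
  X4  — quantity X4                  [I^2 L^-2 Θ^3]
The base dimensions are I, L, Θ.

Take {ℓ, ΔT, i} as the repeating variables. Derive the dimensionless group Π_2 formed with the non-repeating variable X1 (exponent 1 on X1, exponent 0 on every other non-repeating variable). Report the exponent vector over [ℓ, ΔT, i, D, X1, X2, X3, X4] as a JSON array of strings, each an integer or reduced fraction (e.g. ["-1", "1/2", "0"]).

Write exponents as rows I,L,Θ / cols ℓ,ΔT,i,D,X1,X2,X3,X4:
  I: [ 0  0  1  0  0 -1 -1  2]
  L: [ 1  0  0  1  0  0  2 -2]
  Θ: [ 0  1  0  0  1  0  0  3]
Row reduction gives pivot columns ℓ,ΔT,i; rank = 3
Pivot set = {ℓ,ΔT,i}, free = {D,X1,X2,X3,X4}
RREF:
  r0: [   1    0    0    1    0    0    2   -2]
  r1: [   0    1    0    0    1    0    0    3]
  r2: [   0    0    1    0    0   -1   -1    2]
Fix exponent of X1 at 1, D at 0, X2 at 0, X3 at 0, X4 at 0; solve each RREF row for its pivot's exponent:
  r0: exp(ℓ) + (0)·1 = 0 ⇒ exp(ℓ) = 0
  r1: exp(ΔT) + (1)·1 = 0 ⇒ exp(ΔT) = -1
  r2: exp(i) + (0)·1 = 0 ⇒ exp(i) = 0
Π_2 = ΔT^-1 · X1

["0", "-1", "0", "0", "1", "0", "0", "0"]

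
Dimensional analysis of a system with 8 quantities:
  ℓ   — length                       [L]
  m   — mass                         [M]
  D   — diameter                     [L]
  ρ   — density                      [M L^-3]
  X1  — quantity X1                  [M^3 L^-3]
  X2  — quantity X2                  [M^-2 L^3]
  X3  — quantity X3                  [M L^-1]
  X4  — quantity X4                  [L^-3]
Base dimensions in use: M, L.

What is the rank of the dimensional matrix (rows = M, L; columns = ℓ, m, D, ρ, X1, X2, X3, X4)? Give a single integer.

Dimensional matrix (M×L by ℓ×m×D×ρ×X1×X2×X3×X4):
  M: [ 0  1  0  1  3 -2  1  0]
  L: [ 1  0  1 -3 -3  3 -1 -3]
Echelon form has 2 nonzero rows (pivots: ℓ,m)

2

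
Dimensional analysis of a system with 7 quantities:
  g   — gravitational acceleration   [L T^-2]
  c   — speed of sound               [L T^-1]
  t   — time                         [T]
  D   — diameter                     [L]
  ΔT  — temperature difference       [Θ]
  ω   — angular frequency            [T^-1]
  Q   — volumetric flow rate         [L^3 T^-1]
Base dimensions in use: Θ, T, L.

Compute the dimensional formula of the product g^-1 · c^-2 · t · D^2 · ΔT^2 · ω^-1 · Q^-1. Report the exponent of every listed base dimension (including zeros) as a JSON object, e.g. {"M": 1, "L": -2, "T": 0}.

{"Θ": 2, "T": 7, "L": -4}

Write exponents as rows Θ,T,L / cols g,c,t,D,ΔT,ω,Q:
  Θ: [ 0  0  0  0  1  0  0]
  T: [-2 -1  1  0  0 -1 -1]
  L: [ 1  1  0  1  0  0  3]
  [Θ]: (-1)·0+(-2)·0+(1)·0+(2)·0+(2)·1+(-1)·0+(-1)·0 = 2
  [T]: (-1)·-2+(-2)·-1+(1)·1+(2)·0+(2)·0+(-1)·-1+(-1)·-1 = 7
  [L]: (-1)·1+(-2)·1+(1)·0+(2)·1+(2)·0+(-1)·0+(-1)·3 = -4
⇒ Θ^2 T^7 L^-4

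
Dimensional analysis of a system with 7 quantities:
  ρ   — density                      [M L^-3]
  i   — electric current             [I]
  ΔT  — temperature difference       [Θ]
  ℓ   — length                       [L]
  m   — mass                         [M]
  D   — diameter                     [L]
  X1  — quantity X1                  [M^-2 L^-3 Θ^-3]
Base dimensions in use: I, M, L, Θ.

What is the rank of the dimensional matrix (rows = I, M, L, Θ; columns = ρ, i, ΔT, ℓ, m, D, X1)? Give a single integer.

Dimensional matrix (I×M×L×Θ by ρ×i×ΔT×ℓ×m×D×X1):
  I: [ 0  1  0  0  0  0  0]
  M: [ 1  0  0  0  1  0 -2]
  L: [-3  0  0  1  0  1 -3]
  Θ: [ 0  0  1  0  0  0 -3]
RREF → pivots at {ρ,i,ΔT,ℓ} ⇒ r = 4

4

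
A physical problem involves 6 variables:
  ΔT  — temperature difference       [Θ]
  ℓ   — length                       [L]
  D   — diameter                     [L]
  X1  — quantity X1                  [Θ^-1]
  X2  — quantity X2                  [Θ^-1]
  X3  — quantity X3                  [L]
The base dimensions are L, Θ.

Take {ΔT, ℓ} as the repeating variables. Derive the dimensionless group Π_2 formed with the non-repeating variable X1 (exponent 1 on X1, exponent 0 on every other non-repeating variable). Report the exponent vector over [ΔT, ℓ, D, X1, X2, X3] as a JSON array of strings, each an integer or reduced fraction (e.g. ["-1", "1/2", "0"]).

Write exponents as rows L,Θ / cols ΔT,ℓ,D,X1,X2,X3:
  L: [ 0  1  1  0  0  1]
  Θ: [ 1  0  0 -1 -1  0]
Echelon form has 2 nonzero rows (pivots: ΔT,ℓ)
Pivot set = {ΔT,ℓ}, free = {D,X1,X2,X3}
RREF:
  r0: [   1    0    0   -1   -1    0]
  r1: [   0    1    1    0    0    1]
Fix exponent of X1 at 1, D at 0, X2 at 0, X3 at 0; solve each RREF row for its pivot's exponent:
  r0: exp(ΔT) + (-1)·1 = 0 ⇒ exp(ΔT) = 1
  r1: exp(ℓ) + (0)·1 = 0 ⇒ exp(ℓ) = 0
Π_2 = ΔT · X1

["1", "0", "0", "1", "0", "0"]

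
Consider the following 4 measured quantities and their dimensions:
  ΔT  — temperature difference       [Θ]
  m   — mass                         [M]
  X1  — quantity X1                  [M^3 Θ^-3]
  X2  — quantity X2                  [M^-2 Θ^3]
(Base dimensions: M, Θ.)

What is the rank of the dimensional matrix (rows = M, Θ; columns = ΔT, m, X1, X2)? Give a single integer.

Dimensional matrix (M×Θ by ΔT×m×X1×X2):
  M: [ 0  1  3 -2]
  Θ: [ 1  0 -3  3]
Echelon form has 2 nonzero rows (pivots: ΔT,m)

2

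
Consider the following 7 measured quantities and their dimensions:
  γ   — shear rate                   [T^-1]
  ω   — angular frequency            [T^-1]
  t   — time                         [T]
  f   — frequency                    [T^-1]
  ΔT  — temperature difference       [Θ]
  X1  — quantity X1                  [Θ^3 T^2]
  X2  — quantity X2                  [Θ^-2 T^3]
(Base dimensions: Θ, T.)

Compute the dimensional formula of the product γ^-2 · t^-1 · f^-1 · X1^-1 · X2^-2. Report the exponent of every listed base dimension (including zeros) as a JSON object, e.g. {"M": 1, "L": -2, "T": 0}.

Dimensional matrix (Θ×T by γ×ω×t×f×ΔT×X1×X2):
  Θ: [ 0  0  0  0  1  3 -2]
  T: [-1 -1  1 -1  0  2  3]
  [Θ]: (-2)·0+(-1)·0+(-1)·0+(-1)·3+(-2)·-2 = 1
  [T]: (-2)·-1+(-1)·1+(-1)·-1+(-1)·2+(-2)·3 = -6
⇒ Θ T^-6

{"Θ": 1, "T": -6}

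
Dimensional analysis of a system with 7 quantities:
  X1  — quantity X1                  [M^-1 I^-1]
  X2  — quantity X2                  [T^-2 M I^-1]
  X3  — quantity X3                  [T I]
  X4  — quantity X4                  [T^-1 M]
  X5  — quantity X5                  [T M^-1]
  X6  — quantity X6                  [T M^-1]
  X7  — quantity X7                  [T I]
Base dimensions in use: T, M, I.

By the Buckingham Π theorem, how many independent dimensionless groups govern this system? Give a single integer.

Exponent matrix [T,M,I] × [X1,X2,X3,X4,X5,X6,X7]:
  T: [ 0 -2  1 -1  1  1  1]
  M: [-1  1  0  1 -1 -1  0]
  I: [-1 -1  1  0  0  0  1]
Row reduction gives pivot columns X1,X2; rank = 2
7 vars − rank 2 = 5 Π groups

5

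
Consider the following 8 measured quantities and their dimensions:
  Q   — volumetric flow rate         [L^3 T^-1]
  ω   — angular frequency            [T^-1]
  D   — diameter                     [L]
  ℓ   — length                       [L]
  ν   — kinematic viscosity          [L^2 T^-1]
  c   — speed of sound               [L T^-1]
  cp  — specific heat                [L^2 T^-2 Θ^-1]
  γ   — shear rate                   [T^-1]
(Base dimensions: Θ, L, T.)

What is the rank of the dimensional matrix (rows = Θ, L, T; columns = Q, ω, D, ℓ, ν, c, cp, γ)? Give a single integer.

Write exponents as rows Θ,L,T / cols Q,ω,D,ℓ,ν,c,cp,γ:
  Θ: [ 0  0  0  0  0  0 -1  0]
  L: [ 3  0  1  1  2  1  2  0]
  T: [-1 -1  0  0 -1 -1 -2 -1]
Echelon form has 3 nonzero rows (pivots: Q,ω,cp)

3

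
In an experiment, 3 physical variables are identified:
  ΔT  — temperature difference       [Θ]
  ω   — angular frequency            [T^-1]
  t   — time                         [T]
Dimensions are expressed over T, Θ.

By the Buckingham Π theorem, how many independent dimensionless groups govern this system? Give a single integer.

1

Dimensional matrix (T×Θ by ΔT×ω×t):
  T: [ 0 -1  1]
  Θ: [ 1  0  0]
RREF → pivots at {ΔT,ω} ⇒ r = 2
Π count = n − r = 3 − 2 = 1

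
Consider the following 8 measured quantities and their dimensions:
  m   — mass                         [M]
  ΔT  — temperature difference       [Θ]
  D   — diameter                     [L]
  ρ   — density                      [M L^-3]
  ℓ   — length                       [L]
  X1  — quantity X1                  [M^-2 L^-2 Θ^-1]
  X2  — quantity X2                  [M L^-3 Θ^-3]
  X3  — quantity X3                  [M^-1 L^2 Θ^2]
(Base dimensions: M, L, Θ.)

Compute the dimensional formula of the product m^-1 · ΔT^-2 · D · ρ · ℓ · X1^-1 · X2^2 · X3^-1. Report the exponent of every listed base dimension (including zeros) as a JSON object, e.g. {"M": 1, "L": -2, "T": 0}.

Dimensional matrix (M×L×Θ by m×ΔT×D×ρ×ℓ×X1×X2×X3):
  M: [ 1  0  0  1  0 -2  1 -1]
  L: [ 0  0  1 -3  1 -2 -3  2]
  Θ: [ 0  1  0  0  0 -1 -3  2]
  [M]: (-1)·1+(-2)·0+(1)·0+(1)·1+(1)·0+(-1)·-2+(2)·1+(-1)·-1 = 5
  [L]: (-1)·0+(-2)·0+(1)·1+(1)·-3+(1)·1+(-1)·-2+(2)·-3+(-1)·2 = -7
  [Θ]: (-1)·0+(-2)·1+(1)·0+(1)·0+(1)·0+(-1)·-1+(2)·-3+(-1)·2 = -9
⇒ M^5 L^-7 Θ^-9

{"M": 5, "L": -7, "Θ": -9}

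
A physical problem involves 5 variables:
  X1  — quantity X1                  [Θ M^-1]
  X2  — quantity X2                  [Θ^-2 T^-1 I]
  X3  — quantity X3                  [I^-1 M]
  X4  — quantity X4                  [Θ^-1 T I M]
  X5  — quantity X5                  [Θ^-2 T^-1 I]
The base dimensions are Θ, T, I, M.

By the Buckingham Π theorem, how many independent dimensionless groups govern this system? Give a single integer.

Write exponents as rows Θ,T,I,M / cols X1,X2,X3,X4,X5:
  Θ: [ 1 -2  0 -1 -2]
  T: [ 0 -1  0  1 -1]
  I: [ 0  1 -1  1  1]
  M: [-1  0  1  1  0]
RREF → pivots at {X1,X2,X3} ⇒ r = 3
Π count = n − r = 5 − 3 = 2

2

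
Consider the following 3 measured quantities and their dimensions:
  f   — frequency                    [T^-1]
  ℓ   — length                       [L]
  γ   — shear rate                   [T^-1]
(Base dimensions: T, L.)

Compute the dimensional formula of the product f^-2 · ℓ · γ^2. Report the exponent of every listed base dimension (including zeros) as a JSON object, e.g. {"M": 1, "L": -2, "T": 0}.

Write exponents as rows T,L / cols f,ℓ,γ:
  T: [-1  0 -1]
  L: [ 0  1  0]
  [T]: (-2)·-1+(1)·0+(2)·-1 = 0
  [L]: (-2)·0+(1)·1+(2)·0 = 1
⇒ L

{"T": 0, "L": 1}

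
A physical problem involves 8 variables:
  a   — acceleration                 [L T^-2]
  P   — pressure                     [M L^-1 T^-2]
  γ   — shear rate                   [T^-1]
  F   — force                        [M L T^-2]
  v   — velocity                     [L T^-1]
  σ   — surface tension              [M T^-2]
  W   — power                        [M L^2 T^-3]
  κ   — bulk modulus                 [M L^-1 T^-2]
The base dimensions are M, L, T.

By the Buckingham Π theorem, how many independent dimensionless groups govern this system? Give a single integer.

5

Exponent matrix [M,L,T] × [a,P,γ,F,v,σ,W,κ]:
  M: [ 0  1  0  1  0  1  1  1]
  L: [ 1 -1  0  1  1  0  2 -1]
  T: [-2 -2 -1 -2 -1 -2 -3 -2]
Echelon form has 3 nonzero rows (pivots: a,P,γ)
8 vars − rank 3 = 5 Π groups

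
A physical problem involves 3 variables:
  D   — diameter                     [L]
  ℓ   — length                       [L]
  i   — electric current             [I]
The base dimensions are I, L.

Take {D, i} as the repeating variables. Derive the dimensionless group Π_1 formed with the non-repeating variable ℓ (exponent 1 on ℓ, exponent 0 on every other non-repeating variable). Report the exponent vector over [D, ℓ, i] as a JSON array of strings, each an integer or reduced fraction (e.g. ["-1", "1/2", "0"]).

Write exponents as rows I,L / cols D,ℓ,i:
  I: [ 0  0  1]
  L: [ 1  1  0]
RREF → pivots at {D,i} ⇒ r = 2
Repeat: D,i; free: ℓ
RREF:
  r0: [   1    1    0]
  r1: [   0    0    1]
Fix exponent of ℓ at 1; solve each RREF row for its pivot's exponent:
  r0: exp(D) + (1)·1 = 0 ⇒ exp(D) = -1
  r1: exp(i) + (0)·1 = 0 ⇒ exp(i) = 0
Π_1 = D^-1 · ℓ

["-1", "1", "0"]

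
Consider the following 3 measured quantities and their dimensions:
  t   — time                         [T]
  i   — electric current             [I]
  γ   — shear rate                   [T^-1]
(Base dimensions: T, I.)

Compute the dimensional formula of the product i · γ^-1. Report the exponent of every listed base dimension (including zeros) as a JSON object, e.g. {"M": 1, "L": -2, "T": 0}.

Write exponents as rows T,I / cols t,i,γ:
  T: [ 1  0 -1]
  I: [ 0  1  0]
  [T]: (1)·0+(-1)·-1 = 1
  [I]: (1)·1+(-1)·0 = 1
⇒ T I

{"T": 1, "I": 1}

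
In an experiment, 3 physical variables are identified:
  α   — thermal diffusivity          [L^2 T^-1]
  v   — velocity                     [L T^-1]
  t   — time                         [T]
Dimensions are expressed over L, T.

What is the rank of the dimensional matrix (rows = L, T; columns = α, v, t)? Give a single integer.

Write exponents as rows L,T / cols α,v,t:
  L: [ 2  1  0]
  T: [-1 -1  1]
Echelon form has 2 nonzero rows (pivots: α,v)

2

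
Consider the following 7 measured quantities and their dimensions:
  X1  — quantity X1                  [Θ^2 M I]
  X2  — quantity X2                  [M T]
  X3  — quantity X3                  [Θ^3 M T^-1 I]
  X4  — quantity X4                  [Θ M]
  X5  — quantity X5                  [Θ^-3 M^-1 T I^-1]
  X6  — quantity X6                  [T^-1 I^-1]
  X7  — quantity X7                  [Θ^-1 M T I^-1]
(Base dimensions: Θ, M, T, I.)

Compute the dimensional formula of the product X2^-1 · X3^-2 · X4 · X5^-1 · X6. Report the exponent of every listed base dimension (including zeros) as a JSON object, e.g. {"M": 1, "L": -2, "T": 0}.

{"Θ": -2, "M": -1, "T": -1, "I": -2}

Dimensional matrix (Θ×M×T×I by X1×X2×X3×X4×X5×X6×X7):
  Θ: [ 2  0  3  1 -3  0 -1]
  M: [ 1  1  1  1 -1  0  1]
  T: [ 0  1 -1  0  1 -1  1]
  I: [ 1  0  1  0 -1 -1 -1]
  [Θ]: (-1)·0+(-2)·3+(1)·1+(-1)·-3+(1)·0 = -2
  [M]: (-1)·1+(-2)·1+(1)·1+(-1)·-1+(1)·0 = -1
  [T]: (-1)·1+(-2)·-1+(1)·0+(-1)·1+(1)·-1 = -1
  [I]: (-1)·0+(-2)·1+(1)·0+(-1)·-1+(1)·-1 = -2
⇒ Θ^-2 M^-1 T^-1 I^-2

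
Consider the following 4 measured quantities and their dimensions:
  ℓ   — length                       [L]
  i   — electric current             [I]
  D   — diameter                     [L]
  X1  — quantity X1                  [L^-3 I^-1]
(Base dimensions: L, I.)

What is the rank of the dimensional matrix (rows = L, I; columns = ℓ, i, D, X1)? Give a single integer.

2

Write exponents as rows L,I / cols ℓ,i,D,X1:
  L: [ 1  0  1 -3]
  I: [ 0  1  0 -1]
RREF → pivots at {ℓ,i} ⇒ r = 2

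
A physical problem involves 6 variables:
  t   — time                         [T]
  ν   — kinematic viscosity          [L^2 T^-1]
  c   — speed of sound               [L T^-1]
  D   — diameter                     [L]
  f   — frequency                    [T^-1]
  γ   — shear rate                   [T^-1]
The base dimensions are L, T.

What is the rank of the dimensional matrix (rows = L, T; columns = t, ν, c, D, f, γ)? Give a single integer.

Exponent matrix [L,T] × [t,ν,c,D,f,γ]:
  L: [ 0  2  1  1  0  0]
  T: [ 1 -1 -1  0 -1 -1]
Echelon form has 2 nonzero rows (pivots: t,ν)

2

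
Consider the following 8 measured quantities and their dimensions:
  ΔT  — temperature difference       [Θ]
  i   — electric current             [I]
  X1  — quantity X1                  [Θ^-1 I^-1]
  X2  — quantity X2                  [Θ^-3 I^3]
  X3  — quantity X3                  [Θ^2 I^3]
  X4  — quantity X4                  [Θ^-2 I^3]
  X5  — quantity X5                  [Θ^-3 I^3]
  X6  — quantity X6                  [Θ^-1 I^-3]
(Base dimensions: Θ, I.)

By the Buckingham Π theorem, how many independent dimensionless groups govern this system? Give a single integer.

Write exponents as rows Θ,I / cols ΔT,i,X1,X2,X3,X4,X5,X6:
  Θ: [ 1  0 -1 -3  2 -2 -3 -1]
  I: [ 0  1 -1  3  3  3  3 -3]
Echelon form has 2 nonzero rows (pivots: ΔT,i)
Π count = n − r = 8 − 2 = 6

6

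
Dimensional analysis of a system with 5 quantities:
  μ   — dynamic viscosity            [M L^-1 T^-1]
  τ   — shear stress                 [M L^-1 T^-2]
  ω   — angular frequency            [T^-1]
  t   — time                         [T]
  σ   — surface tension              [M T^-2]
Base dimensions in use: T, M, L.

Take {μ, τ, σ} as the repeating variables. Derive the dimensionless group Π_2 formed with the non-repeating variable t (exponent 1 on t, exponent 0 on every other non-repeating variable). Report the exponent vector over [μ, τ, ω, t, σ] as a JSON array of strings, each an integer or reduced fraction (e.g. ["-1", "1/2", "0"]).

["-1", "1", "0", "1", "0"]

Dimensional matrix (T×M×L by μ×τ×ω×t×σ):
  T: [-1 -2 -1  1 -2]
  M: [ 1  1  0  0  1]
  L: [-1 -1  0  0  0]
Echelon form has 3 nonzero rows (pivots: μ,τ,σ)
Pivot set = {μ,τ,σ}, free = {ω,t}
RREF:
  r0: [   1    0   -1    1    0]
  r1: [   0    1    1   -1    0]
  r2: [   0    0    0    0    1]
Fix exponent of t at 1, ω at 0; solve each RREF row for its pivot's exponent:
  r0: exp(μ) + (1)·1 = 0 ⇒ exp(μ) = -1
  r1: exp(τ) + (-1)·1 = 0 ⇒ exp(τ) = 1
  r2: exp(σ) + (0)·1 = 0 ⇒ exp(σ) = 0
Π_2 = μ^-1 · τ · t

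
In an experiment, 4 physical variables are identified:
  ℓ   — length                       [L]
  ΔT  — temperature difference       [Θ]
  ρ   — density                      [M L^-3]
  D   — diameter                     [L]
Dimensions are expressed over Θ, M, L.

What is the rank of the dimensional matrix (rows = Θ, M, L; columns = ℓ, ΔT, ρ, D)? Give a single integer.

3

Exponent matrix [Θ,M,L] × [ℓ,ΔT,ρ,D]:
  Θ: [ 0  1  0  0]
  M: [ 0  0  1  0]
  L: [ 1  0 -3  1]
RREF → pivots at {ℓ,ΔT,ρ} ⇒ r = 3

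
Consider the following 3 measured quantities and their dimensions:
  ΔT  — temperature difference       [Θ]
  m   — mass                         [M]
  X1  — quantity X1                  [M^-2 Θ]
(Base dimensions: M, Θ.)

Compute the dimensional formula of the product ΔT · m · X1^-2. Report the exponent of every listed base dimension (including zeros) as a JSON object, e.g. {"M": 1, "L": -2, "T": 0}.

Dimensional matrix (M×Θ by ΔT×m×X1):
  M: [ 0  1 -2]
  Θ: [ 1  0  1]
  [M]: (1)·0+(1)·1+(-2)·-2 = 5
  [Θ]: (1)·1+(1)·0+(-2)·1 = -1
⇒ M^5 Θ^-1

{"M": 5, "Θ": -1}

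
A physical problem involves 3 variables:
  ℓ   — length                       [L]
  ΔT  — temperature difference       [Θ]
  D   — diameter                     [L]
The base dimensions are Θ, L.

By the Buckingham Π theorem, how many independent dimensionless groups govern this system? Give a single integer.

Write exponents as rows Θ,L / cols ℓ,ΔT,D:
  Θ: [ 0  1  0]
  L: [ 1  0  1]
Row reduction gives pivot columns ℓ,ΔT; rank = 2
Π count = n − r = 3 − 2 = 1

1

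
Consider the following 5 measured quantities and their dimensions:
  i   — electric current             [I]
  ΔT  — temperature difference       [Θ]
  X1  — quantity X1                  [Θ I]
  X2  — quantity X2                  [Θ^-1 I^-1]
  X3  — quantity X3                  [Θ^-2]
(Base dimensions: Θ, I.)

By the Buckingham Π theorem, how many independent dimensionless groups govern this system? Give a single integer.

3

Write exponents as rows Θ,I / cols i,ΔT,X1,X2,X3:
  Θ: [ 0  1  1 -1 -2]
  I: [ 1  0  1 -1  0]
RREF → pivots at {i,ΔT} ⇒ r = 2
Π count = n − r = 5 − 2 = 3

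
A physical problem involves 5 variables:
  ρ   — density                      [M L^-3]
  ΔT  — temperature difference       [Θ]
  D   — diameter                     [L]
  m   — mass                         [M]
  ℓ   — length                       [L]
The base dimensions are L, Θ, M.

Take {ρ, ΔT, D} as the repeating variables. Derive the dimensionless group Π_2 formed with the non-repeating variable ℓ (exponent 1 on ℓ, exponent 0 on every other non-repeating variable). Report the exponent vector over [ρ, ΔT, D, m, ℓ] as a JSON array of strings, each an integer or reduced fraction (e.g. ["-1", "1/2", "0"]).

Write exponents as rows L,Θ,M / cols ρ,ΔT,D,m,ℓ:
  L: [-3  0  1  0  1]
  Θ: [ 0  1  0  0  0]
  M: [ 1  0  0  1  0]
RREF → pivots at {ρ,ΔT,D} ⇒ r = 3
Repeat: ρ,ΔT,D; free: m,ℓ
RREF:
  r0: [   1    0    0    1    0]
  r1: [   0    1    0    0    0]
  r2: [   0    0    1    3    1]
Fix exponent of ℓ at 1, m at 0; solve each RREF row for its pivot's exponent:
  r0: exp(ρ) + (0)·1 = 0 ⇒ exp(ρ) = 0
  r1: exp(ΔT) + (0)·1 = 0 ⇒ exp(ΔT) = 0
  r2: exp(D) + (1)·1 = 0 ⇒ exp(D) = -1
Π_2 = D^-1 · ℓ

["0", "0", "-1", "0", "1"]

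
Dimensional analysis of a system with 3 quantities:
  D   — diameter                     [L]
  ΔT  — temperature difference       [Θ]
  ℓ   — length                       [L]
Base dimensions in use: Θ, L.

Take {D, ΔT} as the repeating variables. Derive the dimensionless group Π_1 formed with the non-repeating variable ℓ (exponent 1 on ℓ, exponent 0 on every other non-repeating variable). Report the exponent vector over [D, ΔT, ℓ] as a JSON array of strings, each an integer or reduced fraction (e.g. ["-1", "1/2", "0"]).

Exponent matrix [Θ,L] × [D,ΔT,ℓ]:
  Θ: [ 0  1  0]
  L: [ 1  0  1]
Row reduction gives pivot columns D,ΔT; rank = 2
Pivot set = {D,ΔT}, free = {ℓ}
RREF:
  r0: [   1    0    1]
  r1: [   0    1    0]
Fix exponent of ℓ at 1; solve each RREF row for its pivot's exponent:
  r0: exp(D) + (1)·1 = 0 ⇒ exp(D) = -1
  r1: exp(ΔT) + (0)·1 = 0 ⇒ exp(ΔT) = 0
Π_1 = D^-1 · ℓ

["-1", "0", "1"]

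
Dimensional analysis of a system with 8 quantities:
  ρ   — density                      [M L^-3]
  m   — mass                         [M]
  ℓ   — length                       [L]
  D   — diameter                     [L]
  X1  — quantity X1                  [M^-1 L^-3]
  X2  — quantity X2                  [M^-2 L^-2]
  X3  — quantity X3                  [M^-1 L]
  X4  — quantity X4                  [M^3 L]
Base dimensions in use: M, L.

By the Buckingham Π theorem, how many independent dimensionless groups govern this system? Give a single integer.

Dimensional matrix (M×L by ρ×m×ℓ×D×X1×X2×X3×X4):
  M: [ 1  1  0  0 -1 -2 -1  3]
  L: [-3  0  1  1 -3 -2  1  1]
Row reduction gives pivot columns ρ,m; rank = 2
8 vars − rank 2 = 6 Π groups

6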